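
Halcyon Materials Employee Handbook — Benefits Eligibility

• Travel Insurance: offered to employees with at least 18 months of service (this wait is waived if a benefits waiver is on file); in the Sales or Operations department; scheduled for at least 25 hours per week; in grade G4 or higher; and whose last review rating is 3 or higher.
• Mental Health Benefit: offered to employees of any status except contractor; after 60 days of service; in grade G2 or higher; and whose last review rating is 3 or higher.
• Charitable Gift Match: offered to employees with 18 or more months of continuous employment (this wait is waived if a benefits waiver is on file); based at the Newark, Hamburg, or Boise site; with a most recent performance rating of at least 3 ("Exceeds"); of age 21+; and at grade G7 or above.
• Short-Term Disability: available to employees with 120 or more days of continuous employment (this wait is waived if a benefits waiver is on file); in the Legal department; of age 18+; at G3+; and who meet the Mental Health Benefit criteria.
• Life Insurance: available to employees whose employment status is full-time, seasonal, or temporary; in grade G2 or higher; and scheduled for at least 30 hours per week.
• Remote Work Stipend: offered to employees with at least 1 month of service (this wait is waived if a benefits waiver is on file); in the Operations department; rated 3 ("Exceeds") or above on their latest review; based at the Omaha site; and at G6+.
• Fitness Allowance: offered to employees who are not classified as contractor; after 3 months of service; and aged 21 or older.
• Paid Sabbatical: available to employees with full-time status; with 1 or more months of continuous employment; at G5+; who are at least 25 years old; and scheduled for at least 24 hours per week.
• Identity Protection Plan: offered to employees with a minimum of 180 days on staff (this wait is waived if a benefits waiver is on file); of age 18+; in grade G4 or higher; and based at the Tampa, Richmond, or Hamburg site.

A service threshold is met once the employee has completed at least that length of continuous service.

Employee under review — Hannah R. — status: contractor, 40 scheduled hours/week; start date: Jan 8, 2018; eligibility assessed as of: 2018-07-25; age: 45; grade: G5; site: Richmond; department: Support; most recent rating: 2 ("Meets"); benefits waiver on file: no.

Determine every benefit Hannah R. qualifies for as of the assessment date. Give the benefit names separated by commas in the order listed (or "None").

Service from Jan 8, 2018 to 2018-07-25: 198 days.
Travel Insurance — no waiver, service 198 days < 18 months (≈540 days) ✗ → not eligible.
Mental Health Benefit — status contractor ✗ (excluded) → not eligible.
Charitable Gift Match — no waiver, service 198 days < 18 months (≈540 days) ✗ → not eligible.
Short-Term Disability — no waiver, service 198 days ≥ 120 days ✓; dept Support ✗ → not eligible.
Life Insurance — status contractor ✗ (requires full-time, seasonal, or temporary) → not eligible.
Remote Work Stipend — no waiver, service 198 days ≥ 1 month (≈30 days) ✓; dept Support ✗ → not eligible.
Fitness Allowance — status contractor ✗ (excluded) → not eligible.
Paid Sabbatical — status contractor ✗ (requires full-time) → not eligible.
Identity Protection Plan — no waiver, service 198 days ≥ 180 days ✓; age 45 ≥ 18 ✓; grade G5 ≥ G4 ✓; site Richmond ✓ → eligible.

Identity Protection Plan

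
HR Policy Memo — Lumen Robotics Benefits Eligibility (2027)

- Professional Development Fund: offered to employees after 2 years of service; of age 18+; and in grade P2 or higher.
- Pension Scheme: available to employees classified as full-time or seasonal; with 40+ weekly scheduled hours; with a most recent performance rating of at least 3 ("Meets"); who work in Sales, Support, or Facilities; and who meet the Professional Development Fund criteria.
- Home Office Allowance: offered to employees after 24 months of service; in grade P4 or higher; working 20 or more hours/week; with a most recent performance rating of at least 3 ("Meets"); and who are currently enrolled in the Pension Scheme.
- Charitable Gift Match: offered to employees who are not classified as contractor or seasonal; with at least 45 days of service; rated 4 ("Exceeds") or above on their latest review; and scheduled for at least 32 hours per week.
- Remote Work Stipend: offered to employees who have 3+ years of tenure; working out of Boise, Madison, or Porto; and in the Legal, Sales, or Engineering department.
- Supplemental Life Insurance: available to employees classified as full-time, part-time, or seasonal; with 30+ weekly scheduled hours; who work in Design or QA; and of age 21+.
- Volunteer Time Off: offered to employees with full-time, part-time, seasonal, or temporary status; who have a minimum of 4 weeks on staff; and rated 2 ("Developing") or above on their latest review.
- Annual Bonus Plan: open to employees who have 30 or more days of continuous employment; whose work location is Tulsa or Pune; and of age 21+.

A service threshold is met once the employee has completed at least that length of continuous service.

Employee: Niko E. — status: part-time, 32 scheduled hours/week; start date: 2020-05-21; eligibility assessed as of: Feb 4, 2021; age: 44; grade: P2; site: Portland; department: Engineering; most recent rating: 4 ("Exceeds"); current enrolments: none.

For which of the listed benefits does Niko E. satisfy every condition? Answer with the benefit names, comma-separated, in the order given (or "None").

Service from 2020-05-21 to Feb 4, 2021: 259 days.
Professional Development Fund — service 259 days < 2 years (≈730 days) ✗ → not eligible.
Pension Scheme — status part-time ✗ (requires full-time or seasonal) → not eligible.
Home Office Allowance — service 259 days < 24 months (≈720 days) ✗ → not eligible.
Charitable Gift Match — status part-time ✓ (not excluded); service 259 days ≥ 45 days ✓; rating 4 ≥ 4 ✓; 32 hrs/wk ≥ 32 ✓ → eligible.
Remote Work Stipend — service 259 days < 3 years (≈1095 days) ✗ → not eligible.
Supplemental Life Insurance — status part-time ✓; 32 hrs/wk ≥ 30 ✓; dept Engineering ✗ → not eligible.
Volunteer Time Off — status part-time ✓; service 259 days ≥ 4 weeks (≈28 days) ✓; rating 4 ≥ 2 ✓ → eligible.
Annual Bonus Plan — service 259 days ≥ 30 days ✓; site Portland ✗ (not Tulsa or Pune) → not eligible.

Charitable Gift Match, Volunteer Time Off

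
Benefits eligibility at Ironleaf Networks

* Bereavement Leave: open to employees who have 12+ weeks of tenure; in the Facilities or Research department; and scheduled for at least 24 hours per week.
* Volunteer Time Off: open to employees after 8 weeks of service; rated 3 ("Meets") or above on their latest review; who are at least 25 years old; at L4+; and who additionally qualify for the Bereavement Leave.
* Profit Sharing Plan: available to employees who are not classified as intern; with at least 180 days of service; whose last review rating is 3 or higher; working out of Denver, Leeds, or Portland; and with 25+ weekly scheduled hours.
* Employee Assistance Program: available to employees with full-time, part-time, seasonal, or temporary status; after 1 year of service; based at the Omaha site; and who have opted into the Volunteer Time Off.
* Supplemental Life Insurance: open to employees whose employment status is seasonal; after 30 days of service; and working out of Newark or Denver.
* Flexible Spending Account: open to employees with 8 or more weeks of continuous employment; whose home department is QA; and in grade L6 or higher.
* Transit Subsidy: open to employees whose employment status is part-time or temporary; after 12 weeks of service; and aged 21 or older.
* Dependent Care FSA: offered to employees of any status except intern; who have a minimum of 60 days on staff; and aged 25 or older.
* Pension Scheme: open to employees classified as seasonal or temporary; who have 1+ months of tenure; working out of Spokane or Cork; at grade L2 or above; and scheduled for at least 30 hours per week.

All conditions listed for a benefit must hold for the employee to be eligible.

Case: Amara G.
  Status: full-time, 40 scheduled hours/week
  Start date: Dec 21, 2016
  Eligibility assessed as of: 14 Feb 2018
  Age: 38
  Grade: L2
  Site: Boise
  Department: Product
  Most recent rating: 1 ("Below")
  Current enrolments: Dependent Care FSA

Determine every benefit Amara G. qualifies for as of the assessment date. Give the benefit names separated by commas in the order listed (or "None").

Service from Dec 21, 2016 to 14 Feb 2018: 420 days.
Bereavement Leave — service 420 days ≥ 12 weeks (≈84 days) ✓; dept Product ✗ → not eligible.
Volunteer Time Off — service 420 days ≥ 8 weeks (≈56 days) ✓; rating 1 < 3 ✗ → not eligible.
Profit Sharing Plan — status full-time ✓ (not excluded); service 420 days ≥ 180 days ✓; rating 1 < 3 ✗ → not eligible.
Employee Assistance Program — status full-time ✓; service 420 days ≥ 1 year (≈365 days) ✓; site Boise ✗ (not Omaha) → not eligible.
Supplemental Life Insurance — status full-time ✗ (requires seasonal) → not eligible.
Flexible Spending Account — service 420 days ≥ 8 weeks (≈56 days) ✓; dept Product ✗ → not eligible.
Transit Subsidy — status full-time ✗ (requires part-time or temporary) → not eligible.
Dependent Care FSA — status full-time ✓ (not excluded); service 420 days ≥ 60 days ✓; age 38 ≥ 25 ✓ → eligible.
Pension Scheme — status full-time ✗ (requires seasonal or temporary) → not eligible.

Dependent Care FSA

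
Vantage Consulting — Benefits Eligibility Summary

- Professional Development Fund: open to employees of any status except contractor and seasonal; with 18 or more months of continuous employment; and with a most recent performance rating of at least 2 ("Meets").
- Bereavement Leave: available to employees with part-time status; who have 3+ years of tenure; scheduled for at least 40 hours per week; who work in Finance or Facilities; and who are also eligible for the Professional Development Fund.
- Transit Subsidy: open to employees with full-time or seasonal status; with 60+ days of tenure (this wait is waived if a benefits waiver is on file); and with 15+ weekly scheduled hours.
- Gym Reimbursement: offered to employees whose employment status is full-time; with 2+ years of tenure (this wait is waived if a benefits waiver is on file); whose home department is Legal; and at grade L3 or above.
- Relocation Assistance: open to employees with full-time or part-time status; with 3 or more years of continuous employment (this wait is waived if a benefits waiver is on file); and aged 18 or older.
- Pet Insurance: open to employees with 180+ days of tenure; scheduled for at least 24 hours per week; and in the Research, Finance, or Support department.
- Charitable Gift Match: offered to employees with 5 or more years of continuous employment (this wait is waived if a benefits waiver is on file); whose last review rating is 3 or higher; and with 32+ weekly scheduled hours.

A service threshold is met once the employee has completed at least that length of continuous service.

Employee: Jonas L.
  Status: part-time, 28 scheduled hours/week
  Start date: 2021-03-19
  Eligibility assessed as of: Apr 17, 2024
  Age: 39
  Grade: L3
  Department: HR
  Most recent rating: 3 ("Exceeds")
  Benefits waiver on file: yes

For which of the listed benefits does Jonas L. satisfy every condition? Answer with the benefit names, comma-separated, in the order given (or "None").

Service from 2021-03-19 to Apr 17, 2024: 1125 days.
Professional Development Fund — status part-time ✓ (not excluded); service 1125 days ≥ 18 months (≈540 days) ✓; rating 3 ≥ 2 ✓ → eligible.
Bereavement Leave — status part-time ✓; service 1125 days ≥ 3 years (≈1095 days) ✓; 28 hrs/wk < 40 ✗ → not eligible.
Transit Subsidy — status part-time ✗ (requires full-time or seasonal) → not eligible.
Gym Reimbursement — status part-time ✗ (requires full-time) → not eligible.
Relocation Assistance — status part-time ✓; benefits waiver on file ✓; age 39 ≥ 18 ✓ → eligible.
Pet Insurance — service 1125 days ≥ 180 days ✓; 28 hrs/wk ≥ 24 ✓; dept HR ✗ → not eligible.
Charitable Gift Match — benefits waiver on file ✓; rating 3 ≥ 3 ✓; 28 hrs/wk < 32 ✗ → not eligible.

Professional Development Fund, Relocation Assistance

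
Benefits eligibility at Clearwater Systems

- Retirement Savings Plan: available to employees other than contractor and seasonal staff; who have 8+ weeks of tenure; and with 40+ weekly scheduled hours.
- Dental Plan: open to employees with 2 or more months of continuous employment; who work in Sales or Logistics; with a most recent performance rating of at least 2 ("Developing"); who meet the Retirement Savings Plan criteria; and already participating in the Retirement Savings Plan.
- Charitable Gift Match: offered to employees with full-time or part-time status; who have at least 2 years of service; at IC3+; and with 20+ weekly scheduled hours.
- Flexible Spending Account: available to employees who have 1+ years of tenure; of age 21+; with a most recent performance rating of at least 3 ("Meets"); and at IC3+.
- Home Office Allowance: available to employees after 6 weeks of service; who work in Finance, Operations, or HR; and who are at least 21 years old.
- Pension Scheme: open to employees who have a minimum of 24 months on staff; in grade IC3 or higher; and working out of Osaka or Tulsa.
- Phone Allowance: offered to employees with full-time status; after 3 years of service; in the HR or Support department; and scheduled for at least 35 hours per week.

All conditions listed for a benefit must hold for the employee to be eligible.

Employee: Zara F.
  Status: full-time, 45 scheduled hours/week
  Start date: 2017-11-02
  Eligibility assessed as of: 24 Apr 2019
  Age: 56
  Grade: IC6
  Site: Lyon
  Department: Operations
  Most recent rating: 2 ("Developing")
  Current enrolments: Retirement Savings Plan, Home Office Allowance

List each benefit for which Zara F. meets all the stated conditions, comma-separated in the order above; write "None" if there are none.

Retirement Savings Plan, Home Office Allowance

Service from 2017-11-02 to 24 Apr 2019: 538 days.
Retirement Savings Plan — status full-time ✓ (not excluded); service 538 days ≥ 8 weeks (≈56 days) ✓; 45 hrs/wk ≥ 40 ✓ → eligible.
Dental Plan — service 538 days ≥ 2 months (≈60 days) ✓; dept Operations ✗ → not eligible.
Charitable Gift Match — status full-time ✓; service 538 days < 2 years (≈730 days) ✗ → not eligible.
Flexible Spending Account — service 538 days ≥ 1 year (≈365 days) ✓; age 56 ≥ 21 ✓; rating 2 < 3 ✗ → not eligible.
Home Office Allowance — service 538 days ≥ 6 weeks (≈42 days) ✓; dept Operations ✓; age 56 ≥ 21 ✓ → eligible.
Pension Scheme — service 538 days < 24 months (≈720 days) ✗ → not eligible.
Phone Allowance — status full-time ✓; service 538 days < 3 years (≈1095 days) ✗ → not eligible.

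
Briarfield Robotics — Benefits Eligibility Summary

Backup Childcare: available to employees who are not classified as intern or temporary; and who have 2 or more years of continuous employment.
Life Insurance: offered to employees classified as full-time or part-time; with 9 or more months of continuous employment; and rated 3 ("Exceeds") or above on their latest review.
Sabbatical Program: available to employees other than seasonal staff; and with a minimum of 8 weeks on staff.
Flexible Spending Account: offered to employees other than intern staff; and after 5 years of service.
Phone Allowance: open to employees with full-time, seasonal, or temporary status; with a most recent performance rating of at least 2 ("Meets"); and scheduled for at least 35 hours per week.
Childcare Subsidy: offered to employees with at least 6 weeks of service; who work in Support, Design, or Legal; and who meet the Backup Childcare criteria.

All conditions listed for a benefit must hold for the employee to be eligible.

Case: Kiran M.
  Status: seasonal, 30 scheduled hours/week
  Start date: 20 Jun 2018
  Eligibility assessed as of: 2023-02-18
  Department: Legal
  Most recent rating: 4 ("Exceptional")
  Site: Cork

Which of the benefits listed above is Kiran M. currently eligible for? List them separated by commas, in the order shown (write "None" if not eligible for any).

Backup Childcare, Childcare Subsidy

Service from 20 Jun 2018 to 2023-02-18: 1704 days.
Backup Childcare — status seasonal ✓ (not excluded); service 1704 days ≥ 2 years (≈730 days) ✓ → eligible.
Life Insurance — status seasonal ✗ (requires full-time or part-time) → not eligible.
Sabbatical Program — status seasonal ✗ (excluded) → not eligible.
Flexible Spending Account — status seasonal ✓ (not excluded); service 1704 days < 5 years (≈1825 days) ✗ → not eligible.
Phone Allowance — status seasonal ✓; rating 4 ≥ 2 ✓; 30 hrs/wk < 35 ✗ → not eligible.
Childcare Subsidy — service 1704 days ≥ 6 weeks (≈42 days) ✓; dept Legal ✓; eligible for Backup Childcare ✓ → eligible.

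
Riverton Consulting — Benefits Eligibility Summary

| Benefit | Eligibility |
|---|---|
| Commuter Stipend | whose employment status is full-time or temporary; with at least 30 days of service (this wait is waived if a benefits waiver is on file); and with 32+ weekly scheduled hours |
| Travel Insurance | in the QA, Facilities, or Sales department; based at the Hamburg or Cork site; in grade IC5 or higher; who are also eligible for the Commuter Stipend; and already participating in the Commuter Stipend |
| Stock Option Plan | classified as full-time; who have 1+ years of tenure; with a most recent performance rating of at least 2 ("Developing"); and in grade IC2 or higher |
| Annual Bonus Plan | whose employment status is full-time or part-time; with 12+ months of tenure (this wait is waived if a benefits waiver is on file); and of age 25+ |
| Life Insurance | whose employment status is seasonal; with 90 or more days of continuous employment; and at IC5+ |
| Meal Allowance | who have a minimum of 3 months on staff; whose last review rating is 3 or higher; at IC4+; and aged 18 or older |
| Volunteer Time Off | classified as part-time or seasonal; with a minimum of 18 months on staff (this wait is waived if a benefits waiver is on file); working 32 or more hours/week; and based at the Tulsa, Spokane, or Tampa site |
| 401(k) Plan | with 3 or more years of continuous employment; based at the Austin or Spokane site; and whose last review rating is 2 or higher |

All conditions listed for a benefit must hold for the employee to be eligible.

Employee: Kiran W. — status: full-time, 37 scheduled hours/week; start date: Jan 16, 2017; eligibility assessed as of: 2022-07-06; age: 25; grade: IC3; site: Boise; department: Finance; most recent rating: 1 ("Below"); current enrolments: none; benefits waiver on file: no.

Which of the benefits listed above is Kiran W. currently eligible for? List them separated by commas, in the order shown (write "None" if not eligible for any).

Service from Jan 16, 2017 to 2022-07-06: 1997 days.
Commuter Stipend — status full-time ✓; no waiver, service 1997 days ≥ 30 days ✓; 37 hrs/wk ≥ 32 ✓ → eligible.
Travel Insurance — dept Finance ✗ → not eligible.
Stock Option Plan — status full-time ✓; service 1997 days ≥ 1 year (≈365 days) ✓; rating 1 < 2 ✗ → not eligible.
Annual Bonus Plan — status full-time ✓; no waiver, service 1997 days ≥ 12 months (≈360 days) ✓; age 25 ≥ 25 ✓ → eligible.
Life Insurance — status full-time ✗ (requires seasonal) → not eligible.
Meal Allowance — service 1997 days ≥ 3 months (≈90 days) ✓; rating 1 < 3 ✗ → not eligible.
Volunteer Time Off — status full-time ✗ (requires part-time or seasonal) → not eligible.
401(k) Plan — service 1997 days ≥ 3 years (≈1095 days) ✓; site Boise ✗ (not Austin or Spokane) → not eligible.

Commuter Stipend, Annual Bonus Plan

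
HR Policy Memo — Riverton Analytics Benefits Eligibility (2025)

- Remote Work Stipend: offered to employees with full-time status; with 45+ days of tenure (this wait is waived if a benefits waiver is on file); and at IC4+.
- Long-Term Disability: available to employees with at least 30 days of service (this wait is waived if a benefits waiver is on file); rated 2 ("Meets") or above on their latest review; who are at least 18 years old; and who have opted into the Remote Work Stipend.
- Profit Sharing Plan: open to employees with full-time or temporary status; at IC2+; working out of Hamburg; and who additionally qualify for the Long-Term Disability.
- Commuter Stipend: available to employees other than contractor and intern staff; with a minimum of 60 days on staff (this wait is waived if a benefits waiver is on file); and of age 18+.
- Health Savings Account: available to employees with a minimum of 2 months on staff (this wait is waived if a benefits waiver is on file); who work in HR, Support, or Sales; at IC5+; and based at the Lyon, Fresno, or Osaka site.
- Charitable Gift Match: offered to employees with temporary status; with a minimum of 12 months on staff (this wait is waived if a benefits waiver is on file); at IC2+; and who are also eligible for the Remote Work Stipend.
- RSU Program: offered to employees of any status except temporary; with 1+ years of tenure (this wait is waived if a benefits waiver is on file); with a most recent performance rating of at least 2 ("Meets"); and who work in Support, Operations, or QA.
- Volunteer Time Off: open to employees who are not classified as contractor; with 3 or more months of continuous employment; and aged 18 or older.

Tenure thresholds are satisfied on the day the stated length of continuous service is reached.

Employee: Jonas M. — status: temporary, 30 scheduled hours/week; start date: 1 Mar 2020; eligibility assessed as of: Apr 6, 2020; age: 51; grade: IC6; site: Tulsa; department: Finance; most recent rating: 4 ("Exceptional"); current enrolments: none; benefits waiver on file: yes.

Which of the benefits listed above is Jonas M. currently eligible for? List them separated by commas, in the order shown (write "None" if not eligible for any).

Service from 1 Mar 2020 to Apr 6, 2020: 36 days.
Remote Work Stipend — status temporary ✗ (requires full-time) → not eligible.
Long-Term Disability — benefits waiver on file ✓; rating 4 ≥ 2 ✓; age 51 ≥ 18 ✓; not enrolled in Remote Work Stipend ✗ → not eligible.
Profit Sharing Plan — status temporary ✓; grade IC6 ≥ IC2 ✓; site Tulsa ✗ (not Hamburg) → not eligible.
Commuter Stipend — status temporary ✓ (not excluded); benefits waiver on file ✓; age 51 ≥ 18 ✓ → eligible.
Health Savings Account — benefits waiver on file ✓; dept Finance ✗ → not eligible.
Charitable Gift Match — status temporary ✓; benefits waiver on file ✓; grade IC6 ≥ IC2 ✓; not eligible for Remote Work Stipend ✗ → not eligible.
RSU Program — status temporary ✗ (excluded) → not eligible.
Volunteer Time Off — status temporary ✓ (not excluded); service 36 days < 3 months (≈90 days) ✗ → not eligible.

Commuter Stipend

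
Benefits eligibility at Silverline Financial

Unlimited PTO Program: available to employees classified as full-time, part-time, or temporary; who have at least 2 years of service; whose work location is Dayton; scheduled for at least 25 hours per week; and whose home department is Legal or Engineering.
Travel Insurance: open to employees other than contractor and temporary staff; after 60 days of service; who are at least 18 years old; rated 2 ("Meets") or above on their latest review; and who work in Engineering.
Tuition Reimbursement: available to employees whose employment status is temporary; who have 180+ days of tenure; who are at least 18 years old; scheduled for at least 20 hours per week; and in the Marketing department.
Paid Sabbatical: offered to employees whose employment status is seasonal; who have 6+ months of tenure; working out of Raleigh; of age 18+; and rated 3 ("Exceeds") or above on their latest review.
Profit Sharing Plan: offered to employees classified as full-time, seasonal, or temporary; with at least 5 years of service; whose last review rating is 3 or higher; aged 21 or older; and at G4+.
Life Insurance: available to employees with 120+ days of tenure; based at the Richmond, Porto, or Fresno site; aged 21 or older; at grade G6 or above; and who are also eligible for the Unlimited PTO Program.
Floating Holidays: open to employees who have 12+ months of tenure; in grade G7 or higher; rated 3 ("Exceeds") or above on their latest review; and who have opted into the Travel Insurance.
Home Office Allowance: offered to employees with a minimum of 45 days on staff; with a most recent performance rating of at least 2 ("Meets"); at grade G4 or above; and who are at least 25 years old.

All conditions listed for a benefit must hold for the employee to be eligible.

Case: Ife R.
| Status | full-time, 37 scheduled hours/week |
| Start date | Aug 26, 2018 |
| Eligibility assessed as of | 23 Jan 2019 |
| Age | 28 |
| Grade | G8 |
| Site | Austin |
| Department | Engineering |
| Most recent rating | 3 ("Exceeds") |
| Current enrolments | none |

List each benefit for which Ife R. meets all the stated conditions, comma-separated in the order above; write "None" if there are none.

Travel Insurance, Home Office Allowance

Service from Aug 26, 2018 to 23 Jan 2019: 150 days.
Unlimited PTO Program — status full-time ✓; service 150 days < 2 years (≈730 days) ✗ → not eligible.
Travel Insurance — status full-time ✓ (not excluded); service 150 days ≥ 60 days ✓; age 28 ≥ 18 ✓; rating 3 ≥ 2 ✓; dept Engineering ✓ → eligible.
Tuition Reimbursement — status full-time ✗ (requires temporary) → not eligible.
Paid Sabbatical — status full-time ✗ (requires seasonal) → not eligible.
Profit Sharing Plan — status full-time ✓; service 150 days < 5 years (≈1825 days) ✗ → not eligible.
Life Insurance — service 150 days ≥ 120 days ✓; site Austin ✗ (not Richmond, Porto, or Fresno) → not eligible.
Floating Holidays — service 150 days < 12 months (≈360 days) ✗ → not eligible.
Home Office Allowance — service 150 days ≥ 45 days ✓; rating 3 ≥ 2 ✓; grade G8 ≥ G4 ✓; age 28 ≥ 25 ✓ → eligible.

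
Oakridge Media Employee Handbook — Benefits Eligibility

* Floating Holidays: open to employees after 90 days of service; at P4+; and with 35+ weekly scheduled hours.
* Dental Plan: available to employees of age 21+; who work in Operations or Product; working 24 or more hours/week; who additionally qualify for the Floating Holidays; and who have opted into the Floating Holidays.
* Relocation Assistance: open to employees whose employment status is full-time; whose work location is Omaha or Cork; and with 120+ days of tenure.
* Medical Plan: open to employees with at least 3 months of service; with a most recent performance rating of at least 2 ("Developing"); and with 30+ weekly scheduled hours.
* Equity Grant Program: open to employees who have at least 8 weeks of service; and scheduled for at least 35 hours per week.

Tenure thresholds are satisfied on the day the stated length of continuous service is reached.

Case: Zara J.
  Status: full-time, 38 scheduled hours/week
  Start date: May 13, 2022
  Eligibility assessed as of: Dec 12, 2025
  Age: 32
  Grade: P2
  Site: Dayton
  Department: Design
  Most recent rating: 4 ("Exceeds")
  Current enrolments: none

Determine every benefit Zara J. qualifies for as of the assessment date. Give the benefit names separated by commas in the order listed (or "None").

Service from May 13, 2022 to Dec 12, 2025: 1309 days.
Floating Holidays — service 1309 days ≥ 90 days ✓; grade P2 < P4 ✗ → not eligible.
Dental Plan — age 32 ≥ 21 ✓; dept Design ✗ → not eligible.
Relocation Assistance — status full-time ✓; site Dayton ✗ (not Omaha or Cork) → not eligible.
Medical Plan — service 1309 days ≥ 3 months (≈90 days) ✓; rating 4 ≥ 2 ✓; 38 hrs/wk ≥ 30 ✓ → eligible.
Equity Grant Program — service 1309 days ≥ 8 weeks (≈56 days) ✓; 38 hrs/wk ≥ 35 ✓ → eligible.

Medical Plan, Equity Grant Program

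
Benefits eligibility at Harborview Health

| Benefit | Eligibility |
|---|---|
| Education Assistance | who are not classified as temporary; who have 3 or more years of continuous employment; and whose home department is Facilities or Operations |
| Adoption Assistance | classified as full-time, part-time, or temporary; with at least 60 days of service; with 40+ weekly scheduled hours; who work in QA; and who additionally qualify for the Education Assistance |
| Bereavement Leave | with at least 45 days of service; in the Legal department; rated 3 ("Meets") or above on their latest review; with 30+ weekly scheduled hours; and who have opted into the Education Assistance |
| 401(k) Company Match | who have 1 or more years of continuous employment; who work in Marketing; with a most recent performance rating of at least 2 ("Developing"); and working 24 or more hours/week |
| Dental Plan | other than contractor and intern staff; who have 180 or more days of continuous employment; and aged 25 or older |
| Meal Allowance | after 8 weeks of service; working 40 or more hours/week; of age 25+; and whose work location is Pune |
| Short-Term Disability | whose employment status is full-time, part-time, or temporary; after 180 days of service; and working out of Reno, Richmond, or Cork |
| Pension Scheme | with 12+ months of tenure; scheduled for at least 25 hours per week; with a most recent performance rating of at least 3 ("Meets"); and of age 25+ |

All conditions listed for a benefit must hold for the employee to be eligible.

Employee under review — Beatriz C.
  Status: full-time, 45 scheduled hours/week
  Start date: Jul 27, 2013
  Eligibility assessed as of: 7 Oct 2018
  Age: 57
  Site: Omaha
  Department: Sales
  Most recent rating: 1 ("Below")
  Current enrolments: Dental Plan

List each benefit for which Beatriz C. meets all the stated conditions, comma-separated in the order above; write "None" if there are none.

Dental Plan

Service from Jul 27, 2013 to 7 Oct 2018: 1898 days.
Education Assistance — status full-time ✓ (not excluded); service 1898 days ≥ 3 years (≈1095 days) ✓; dept Sales ✗ → not eligible.
Adoption Assistance — status full-time ✓; service 1898 days ≥ 60 days ✓; 45 hrs/wk ≥ 40 ✓; dept Sales ✗ → not eligible.
Bereavement Leave — service 1898 days ≥ 45 days ✓; dept Sales ✗ → not eligible.
401(k) Company Match — service 1898 days ≥ 1 year (≈365 days) ✓; dept Sales ✗ → not eligible.
Dental Plan — status full-time ✓ (not excluded); service 1898 days ≥ 180 days ✓; age 57 ≥ 25 ✓ → eligible.
Meal Allowance — service 1898 days ≥ 8 weeks (≈56 days) ✓; 45 hrs/wk ≥ 40 ✓; age 57 ≥ 25 ✓; site Omaha ✗ (not Pune) → not eligible.
Short-Term Disability — status full-time ✓; service 1898 days ≥ 180 days ✓; site Omaha ✗ (not Reno, Richmond, or Cork) → not eligible.
Pension Scheme — service 1898 days ≥ 12 months (≈360 days) ✓; 45 hrs/wk ≥ 25 ✓; rating 1 < 3 ✗ → not eligible.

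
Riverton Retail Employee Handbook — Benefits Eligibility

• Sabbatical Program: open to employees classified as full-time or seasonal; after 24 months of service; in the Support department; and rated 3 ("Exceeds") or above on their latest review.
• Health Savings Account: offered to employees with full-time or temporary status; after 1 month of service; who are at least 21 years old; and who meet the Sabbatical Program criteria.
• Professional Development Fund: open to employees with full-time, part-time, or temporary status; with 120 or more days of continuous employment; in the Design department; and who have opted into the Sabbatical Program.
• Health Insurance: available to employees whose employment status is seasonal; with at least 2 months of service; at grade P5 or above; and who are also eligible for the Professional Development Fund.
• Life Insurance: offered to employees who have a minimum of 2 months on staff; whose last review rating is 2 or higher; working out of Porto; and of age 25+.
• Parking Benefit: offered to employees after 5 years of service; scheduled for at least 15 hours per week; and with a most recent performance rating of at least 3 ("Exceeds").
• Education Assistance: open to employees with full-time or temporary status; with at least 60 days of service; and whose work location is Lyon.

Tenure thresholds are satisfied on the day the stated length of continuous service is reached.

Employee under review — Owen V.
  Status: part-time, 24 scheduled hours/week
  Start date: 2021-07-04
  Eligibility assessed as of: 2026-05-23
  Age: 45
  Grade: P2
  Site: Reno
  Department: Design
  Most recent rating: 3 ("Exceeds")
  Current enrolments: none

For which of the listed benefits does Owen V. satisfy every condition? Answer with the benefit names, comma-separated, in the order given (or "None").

None

Service from 2021-07-04 to 2026-05-23: 1784 days.
Sabbatical Program — status part-time ✗ (requires full-time or seasonal) → not eligible.
Health Savings Account — status part-time ✗ (requires full-time or temporary) → not eligible.
Professional Development Fund — status part-time ✓; service 1784 days ≥ 120 days ✓; dept Design ✓; not enrolled in Sabbatical Program ✗ → not eligible.
Health Insurance — status part-time ✗ (requires seasonal) → not eligible.
Life Insurance — service 1784 days ≥ 2 months (≈60 days) ✓; rating 3 ≥ 2 ✓; site Reno ✗ (not Porto) → not eligible.
Parking Benefit — service 1784 days < 5 years (≈1825 days) ✗ → not eligible.
Education Assistance — status part-time ✗ (requires full-time or temporary) → not eligible.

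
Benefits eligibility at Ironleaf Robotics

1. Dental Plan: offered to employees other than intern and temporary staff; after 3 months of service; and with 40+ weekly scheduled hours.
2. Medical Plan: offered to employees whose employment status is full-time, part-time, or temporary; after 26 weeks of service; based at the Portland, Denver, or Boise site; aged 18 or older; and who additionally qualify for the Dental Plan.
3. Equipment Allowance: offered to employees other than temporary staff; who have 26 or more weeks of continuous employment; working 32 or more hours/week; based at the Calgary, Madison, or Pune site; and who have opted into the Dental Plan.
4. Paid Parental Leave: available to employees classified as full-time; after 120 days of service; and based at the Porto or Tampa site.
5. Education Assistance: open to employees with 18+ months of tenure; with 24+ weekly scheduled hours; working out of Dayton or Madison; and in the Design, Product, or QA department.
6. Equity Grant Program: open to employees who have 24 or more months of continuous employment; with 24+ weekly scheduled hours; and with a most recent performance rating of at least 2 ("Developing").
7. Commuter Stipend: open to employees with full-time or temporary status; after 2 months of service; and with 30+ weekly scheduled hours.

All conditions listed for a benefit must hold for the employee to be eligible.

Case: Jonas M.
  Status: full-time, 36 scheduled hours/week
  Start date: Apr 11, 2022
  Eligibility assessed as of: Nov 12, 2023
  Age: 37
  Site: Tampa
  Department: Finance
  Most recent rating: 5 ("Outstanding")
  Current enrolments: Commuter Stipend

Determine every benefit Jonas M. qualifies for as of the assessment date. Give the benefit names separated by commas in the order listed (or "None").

Paid Parental Leave, Commuter Stipend

Service from Apr 11, 2022 to Nov 12, 2023: 580 days.
Dental Plan — status full-time ✓ (not excluded); service 580 days ≥ 3 months (≈90 days) ✓; 36 hrs/wk < 40 ✗ → not eligible.
Medical Plan — status full-time ✓; service 580 days ≥ 26 weeks (≈182 days) ✓; site Tampa ✗ (not Portland, Denver, or Boise) → not eligible.
Equipment Allowance — status full-time ✓ (not excluded); service 580 days ≥ 26 weeks (≈182 days) ✓; 36 hrs/wk ≥ 32 ✓; site Tampa ✗ (not Calgary, Madison, or Pune) → not eligible.
Paid Parental Leave — status full-time ✓; service 580 days ≥ 120 days ✓; site Tampa ✓ → eligible.
Education Assistance — service 580 days ≥ 18 months (≈540 days) ✓; 36 hrs/wk ≥ 24 ✓; site Tampa ✗ (not Dayton or Madison) → not eligible.
Equity Grant Program — service 580 days < 24 months (≈720 days) ✗ → not eligible.
Commuter Stipend — status full-time ✓; service 580 days ≥ 2 months (≈60 days) ✓; 36 hrs/wk ≥ 30 ✓ → eligible.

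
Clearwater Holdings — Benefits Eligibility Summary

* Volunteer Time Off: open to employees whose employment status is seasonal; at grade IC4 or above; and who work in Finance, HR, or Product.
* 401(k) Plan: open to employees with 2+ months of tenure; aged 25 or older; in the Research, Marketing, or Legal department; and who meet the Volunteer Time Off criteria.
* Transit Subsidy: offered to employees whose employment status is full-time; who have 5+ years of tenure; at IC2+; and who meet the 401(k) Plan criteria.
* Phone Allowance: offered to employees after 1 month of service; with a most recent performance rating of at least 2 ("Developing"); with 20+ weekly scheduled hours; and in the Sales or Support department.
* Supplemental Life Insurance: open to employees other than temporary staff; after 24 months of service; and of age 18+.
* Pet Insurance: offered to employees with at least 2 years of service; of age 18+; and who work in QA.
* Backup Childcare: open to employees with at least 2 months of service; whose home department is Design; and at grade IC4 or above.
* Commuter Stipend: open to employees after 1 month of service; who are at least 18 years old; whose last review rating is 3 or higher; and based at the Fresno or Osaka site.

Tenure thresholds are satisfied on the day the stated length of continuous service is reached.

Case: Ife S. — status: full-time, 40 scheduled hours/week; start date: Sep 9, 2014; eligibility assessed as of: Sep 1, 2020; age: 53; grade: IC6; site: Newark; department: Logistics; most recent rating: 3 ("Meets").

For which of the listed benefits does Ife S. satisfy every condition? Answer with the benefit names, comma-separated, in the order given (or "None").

Supplemental Life Insurance

Service from Sep 9, 2014 to Sep 1, 2020: 2184 days.
Volunteer Time Off — status full-time ✗ (requires seasonal) → not eligible.
401(k) Plan — service 2184 days ≥ 2 months (≈60 days) ✓; age 53 ≥ 25 ✓; dept Logistics ✗ → not eligible.
Transit Subsidy — status full-time ✓; service 2184 days ≥ 5 years (≈1825 days) ✓; grade IC6 ≥ IC2 ✓; not eligible for 401(k) Plan ✗ → not eligible.
Phone Allowance — service 2184 days ≥ 1 month (≈30 days) ✓; rating 3 ≥ 2 ✓; 40 hrs/wk ≥ 20 ✓; dept Logistics ✗ → not eligible.
Supplemental Life Insurance — status full-time ✓ (not excluded); service 2184 days ≥ 24 months (≈720 days) ✓; age 53 ≥ 18 ✓ → eligible.
Pet Insurance — service 2184 days ≥ 2 years (≈730 days) ✓; age 53 ≥ 18 ✓; dept Logistics ✗ → not eligible.
Backup Childcare — service 2184 days ≥ 2 months (≈60 days) ✓; dept Logistics ✗ → not eligible.
Commuter Stipend — service 2184 days ≥ 1 month (≈30 days) ✓; age 53 ≥ 18 ✓; rating 3 ≥ 3 ✓; site Newark ✗ (not Fresno or Osaka) → not eligible.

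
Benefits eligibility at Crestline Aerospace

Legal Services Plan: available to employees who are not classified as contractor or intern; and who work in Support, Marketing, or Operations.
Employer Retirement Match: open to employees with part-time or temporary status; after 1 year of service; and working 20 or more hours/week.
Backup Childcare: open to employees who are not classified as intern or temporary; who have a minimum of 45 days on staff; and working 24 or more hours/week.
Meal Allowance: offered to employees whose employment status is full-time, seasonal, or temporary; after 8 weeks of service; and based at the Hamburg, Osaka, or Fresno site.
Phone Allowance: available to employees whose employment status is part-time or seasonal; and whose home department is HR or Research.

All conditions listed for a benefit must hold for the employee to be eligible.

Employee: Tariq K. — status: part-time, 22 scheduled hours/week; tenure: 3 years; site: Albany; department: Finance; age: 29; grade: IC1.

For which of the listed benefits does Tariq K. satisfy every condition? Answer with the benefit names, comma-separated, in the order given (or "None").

Employer Retirement Match

Legal Services Plan — status part-time ✓ (not excluded); dept Finance ✗ → not eligible.
Employer Retirement Match — status part-time ✓; service 3 years ≥ 1 year ✓; 22 hrs/wk ≥ 20 ✓ → eligible.
Backup Childcare — status part-time ✓ (not excluded); service 3 years ≥ 45 days ✓; 22 hrs/wk < 24 ✗ → not eligible.
Meal Allowance — status part-time ✗ (requires full-time, seasonal, or temporary) → not eligible.
Phone Allowance — status part-time ✓; dept Finance ✗ → not eligible.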